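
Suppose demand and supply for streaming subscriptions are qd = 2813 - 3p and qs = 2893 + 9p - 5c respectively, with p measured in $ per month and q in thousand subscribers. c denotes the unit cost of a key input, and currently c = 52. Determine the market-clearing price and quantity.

p* = 15, q* = 2768

With c = 52, supply is qs = 2633 + 9p.
At equilibrium qd = qs, so 2813 - 3p = 2633 + 9p; collecting terms, 180 = 12p and p* = 15.
Then q* = 2813 - 3(15) = 2768.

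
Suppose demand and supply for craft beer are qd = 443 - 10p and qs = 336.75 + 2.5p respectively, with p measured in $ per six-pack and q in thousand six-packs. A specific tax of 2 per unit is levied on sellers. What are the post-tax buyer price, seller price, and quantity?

The tax drives a wedge p_b - p_s = 2. Substituting p_s = p_b - 2 into supply: qs = 331.75 + 2.5p_b.
Set qd = qs: 443 - 10p_b = 331.75 + 2.5p_b, so 111.25 = 12.5p_b and p_b = 8.9.
Then p_s = 8.9 - 2 = 6.9 and q = 443 - 10(8.9) = 354.

p_b = 8.9, p_s = 6.9, q = 354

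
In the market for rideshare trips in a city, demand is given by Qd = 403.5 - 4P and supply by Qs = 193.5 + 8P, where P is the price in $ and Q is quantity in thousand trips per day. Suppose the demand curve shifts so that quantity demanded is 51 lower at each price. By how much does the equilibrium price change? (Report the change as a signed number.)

The market clears where 403.5 - 4P = 193.5 + 8P. Rearranging, 12P = 210, hence P* = 17.5.
From the demand curve, Q* = 403.5 - 4(17.5) = 333.5.
After the shift, demand is Qd = 352.5 - 4P.
New equilibrium: 159 = 12P, so P = 13.25 and Q = 299.5.
ΔP = 13.25 - 17.5 = -4.25.

ΔP = -4.25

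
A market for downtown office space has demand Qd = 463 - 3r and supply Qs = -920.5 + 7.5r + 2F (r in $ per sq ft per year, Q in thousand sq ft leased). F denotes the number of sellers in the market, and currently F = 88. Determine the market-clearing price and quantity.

r* = 115, Q* = 118

With F = 88, supply is Qs = -744.5 + 7.5r.
Set Qd = Qs: 463 - 3r = -744.5 + 7.5r, so 1207.5 = 10.5r and r* = 115.
Then Q* = 463 - 3(115) = 118.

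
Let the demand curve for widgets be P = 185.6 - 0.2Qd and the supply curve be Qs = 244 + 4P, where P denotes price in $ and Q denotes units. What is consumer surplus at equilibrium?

Solving each curve for Q: Qd = 928 - 5P.
The market clears where 928 - 5P = 244 + 4P. Rearranging, 9P = 684, hence P* = 76.
Substitute back: Q* = 928 - 5(76) = 548.
Demand choke price (Qd = 0): P = 928/5 = 185.6. Consumer surplus = ½ × (185.6 - 76) × 548 = 30030.4.

Consumer surplus = 30030.4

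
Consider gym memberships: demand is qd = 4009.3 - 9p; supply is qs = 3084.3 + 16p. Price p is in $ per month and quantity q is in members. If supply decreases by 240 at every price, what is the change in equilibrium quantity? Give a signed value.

The market clears where 4009.3 - 9p = 3084.3 + 16p. Rearranging, 25p = 925, hence p* = 37.
Then q* = 4009.3 - 9(37) = 3676.3.
After the shift, supply is qs = 2844.3 + 16p.
Re-solving, 25p = 1165 gives p = 46.6 and q = 3589.9.
Δq = 3589.9 - 3676.3 = -86.4.

Δq = -86.4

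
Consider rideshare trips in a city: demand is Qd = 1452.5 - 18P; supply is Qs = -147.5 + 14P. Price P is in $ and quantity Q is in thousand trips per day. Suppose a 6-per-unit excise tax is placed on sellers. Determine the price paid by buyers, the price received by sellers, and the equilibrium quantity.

Sellers keep P_s = P_b - 6 per unit, so supply in terms of the buyer price is Qs = -231.5 + 14P_b.
Set Qd = Qs: 1452.5 - 18P_b = -231.5 + 14P_b, so 1684 = 32P_b and P_b = 52.625.
So P_s = 46.625 and the quantity traded is Q = 1452.5 - 18(52.625) = 505.25.

P_b = 52.625, P_s = 46.625, Q = 505.25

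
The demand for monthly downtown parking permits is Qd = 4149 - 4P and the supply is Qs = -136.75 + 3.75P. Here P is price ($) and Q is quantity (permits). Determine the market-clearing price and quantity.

P* = 553, Q* = 1937

At equilibrium Qd = Qs, so 4149 - 4P = -136.75 + 3.75P; collecting terms, 4285.75 = 7.75P and P* = 553.
Substitute back: Q* = 4149 - 4(553) = 1937.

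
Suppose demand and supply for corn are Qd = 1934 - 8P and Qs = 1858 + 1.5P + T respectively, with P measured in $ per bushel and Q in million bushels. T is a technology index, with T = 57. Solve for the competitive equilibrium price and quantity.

P* = 2, Q* = 1918

With T = 57, supply is Qs = 1915 + 1.5P.
Set Qd = Qs: 1934 - 8P = 1915 + 1.5P, so 19 = 9.5P and P* = 2.
Plugging P* into demand: Q* = 1934 - 8(2) = 1918.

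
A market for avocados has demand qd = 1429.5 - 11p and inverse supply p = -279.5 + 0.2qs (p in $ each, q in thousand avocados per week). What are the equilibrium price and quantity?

Inverting to quantity form: qs = 1397.5 + 5p.
Set qd = qs: 1429.5 - 11p = 1397.5 + 5p, so 32 = 16p and p* = 2.
From the demand curve, q* = 1429.5 - 11(2) = 1407.5.

p* = 2, q* = 1407.5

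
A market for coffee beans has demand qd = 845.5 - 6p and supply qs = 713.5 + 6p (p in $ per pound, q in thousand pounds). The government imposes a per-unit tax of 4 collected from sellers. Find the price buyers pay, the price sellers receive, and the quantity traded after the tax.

Sellers keep p_s = p_b - 4 per unit, so supply in terms of the buyer price is qs = 689.5 + 6p_b.
Set qd = qs: 845.5 - 6p_b = 689.5 + 6p_b, so 156 = 12p_b and p_b = 13.
Then p_s = 13 - 4 = 9 and q = 845.5 - 6(13) = 767.5.

p_b = 13, p_s = 9, q = 767.5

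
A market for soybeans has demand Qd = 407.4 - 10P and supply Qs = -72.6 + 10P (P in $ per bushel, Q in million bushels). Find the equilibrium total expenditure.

At equilibrium Qd = Qs, so 407.4 - 10P = -72.6 + 10P; collecting terms, 480 = 20P and P* = 24.
Plugging P* into demand: Q* = 407.4 - 10(24) = 167.4.
Total expenditure = P* × Q* = 24 × 167.4 = 4017.6.

Total expenditure = 4017.6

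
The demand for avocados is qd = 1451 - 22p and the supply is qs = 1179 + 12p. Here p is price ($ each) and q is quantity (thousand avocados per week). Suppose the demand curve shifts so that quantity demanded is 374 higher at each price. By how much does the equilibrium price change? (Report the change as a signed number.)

At equilibrium qd = qs, so 1451 - 22p = 1179 + 12p; collecting terms, 272 = 34p and p* = 8.
Substitute back: q* = 1451 - 22(8) = 1275.
After the shift, demand is qd = 1825 - 22p.
The new intersection has 646 = 34p, i.e. p = 19, q = 1407.
Δp = 19 - 8 = 11.

Δp = 11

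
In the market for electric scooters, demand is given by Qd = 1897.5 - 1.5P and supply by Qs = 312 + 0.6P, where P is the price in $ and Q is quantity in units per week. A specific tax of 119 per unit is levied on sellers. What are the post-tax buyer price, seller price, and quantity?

P_b = 789, P_s = 670, Q = 714

The tax drives a wedge P_b - P_s = 119. Substituting P_s = P_b - 119 into supply: Qs = 240.6 + 0.6P_b.
Equate demand and the shifted supply: 1897.5 - 1.5P_b = 240.6 + 0.6P_b, giving 2.1P_b = 1656.9, so P_b = 789.
So P_s = 670 and the quantity traded is Q = 1897.5 - 1.5(789) = 714.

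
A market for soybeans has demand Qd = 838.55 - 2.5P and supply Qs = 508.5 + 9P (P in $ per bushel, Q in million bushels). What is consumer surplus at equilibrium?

Consumer surplus = 117596.448

At equilibrium Qd = Qs, so 838.55 - 2.5P = 508.5 + 9P; collecting terms, 330.05 = 11.5P and P* = 28.7.
Substitute back: Q* = 838.55 - 2.5(28.7) = 766.8.
Demand choke price (Qd = 0): P = 838.55/2.5 = 335.42. Consumer surplus = ½ × (335.42 - 28.7) × 766.8 = 117596.448.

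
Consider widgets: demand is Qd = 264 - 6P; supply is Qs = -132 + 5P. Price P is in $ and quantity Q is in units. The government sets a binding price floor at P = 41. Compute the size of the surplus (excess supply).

Surplus = 55

At P = 41: Qd = 18 and Qs = 73.
Surplus = Qs - Qd = 73 - 18 = 55.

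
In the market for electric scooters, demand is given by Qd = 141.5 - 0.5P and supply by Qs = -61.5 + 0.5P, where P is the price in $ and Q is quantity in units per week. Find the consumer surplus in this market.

Consumer surplus = 1600

Set Qd = Qs: 141.5 - 0.5P = -61.5 + 0.5P, so 203 = P and P* = 203.
Plugging P* into demand: Q* = 141.5 - 0.5(203) = 40.
Demand choke price (Qd = 0): P = 141.5/0.5 = 283. Consumer surplus = ½ × (283 - 203) × 40 = 1600.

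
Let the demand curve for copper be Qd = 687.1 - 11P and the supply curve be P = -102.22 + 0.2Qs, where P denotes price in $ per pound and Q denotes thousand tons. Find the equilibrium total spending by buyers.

Total spending by buyers = 6227.1

Solving each curve for Q: Qs = 511.1 + 5P.
The market clears where 687.1 - 11P = 511.1 + 5P. Rearranging, 16P = 176, hence P* = 11.
Substitute back: Q* = 687.1 - 11(11) = 566.1.
Total spending by buyers = P* × Q* = 11 × 566.1 = 6227.1.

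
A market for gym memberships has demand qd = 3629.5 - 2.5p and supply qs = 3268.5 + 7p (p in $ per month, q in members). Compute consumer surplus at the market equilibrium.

Consumer surplus = 2498538.05

The market clears where 3629.5 - 2.5p = 3268.5 + 7p. Rearranging, 9.5p = 361, hence p* = 38.
Plugging p* into demand: q* = 3629.5 - 2.5(38) = 3534.5.
Demand choke price (qd = 0): p = 3629.5/2.5 = 1451.8. Consumer surplus = ½ × (1451.8 - 38) × 3534.5 = 2498538.05.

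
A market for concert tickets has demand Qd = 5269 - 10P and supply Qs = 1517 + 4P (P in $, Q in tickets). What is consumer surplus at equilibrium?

Consumer surplus = 335146.05

The market clears where 5269 - 10P = 1517 + 4P. Rearranging, 14P = 3752, hence P* = 268.
Then Q* = 5269 - 10(268) = 2589.
Demand choke price (Qd = 0): P = 5269/10 = 526.9. Consumer surplus = ½ × (526.9 - 268) × 2589 = 335146.05.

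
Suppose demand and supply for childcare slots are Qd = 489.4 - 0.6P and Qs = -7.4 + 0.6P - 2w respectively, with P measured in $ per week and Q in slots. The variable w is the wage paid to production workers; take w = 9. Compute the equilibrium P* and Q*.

P* = 429, Q* = 232

With w = 9, supply is Qs = -25.4 + 0.6P.
Set Qd = Qs: 489.4 - 0.6P = -25.4 + 0.6P, so 514.8 = 1.2P and P* = 429.
Substitute back: Q* = 489.4 - 0.6(429) = 232.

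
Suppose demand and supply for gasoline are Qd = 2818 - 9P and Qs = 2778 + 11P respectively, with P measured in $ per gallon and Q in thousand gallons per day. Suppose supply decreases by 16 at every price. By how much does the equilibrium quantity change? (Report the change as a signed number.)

Equating demand and supply, 2818 - 9P = 2778 + 11P gives 20P = 40, so P* = 2.
Then Q* = 2818 - 9(2) = 2800.
After the shift, supply is Qs = 2762 + 11P.
The new intersection has 56 = 20P, i.e. P = 2.8, Q = 2792.8.
ΔQ = 2792.8 - 2800 = -7.2.

ΔQ = -7.2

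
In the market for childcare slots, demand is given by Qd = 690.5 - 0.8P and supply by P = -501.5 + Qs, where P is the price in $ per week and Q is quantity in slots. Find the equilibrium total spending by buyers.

Solving each curve for Q: Qs = 501.5 + P.
Equating demand and supply, 690.5 - 0.8P = 501.5 + P gives 1.8P = 189, so P* = 105.
From the demand curve, Q* = 690.5 - 0.8(105) = 606.5.
Total spending by buyers = P* × Q* = 105 × 606.5 = 63682.5.

Total spending by buyers = 63682.5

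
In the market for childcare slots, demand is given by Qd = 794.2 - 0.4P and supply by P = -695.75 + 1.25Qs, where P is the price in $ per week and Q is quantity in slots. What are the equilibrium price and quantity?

P* = 198, Q* = 715

Rewriting in direct form: Qs = 556.6 + 0.8P.
At equilibrium Qd = Qs, so 794.2 - 0.4P = 556.6 + 0.8P; collecting terms, 237.6 = 1.2P and P* = 198.
From the demand curve, Q* = 794.2 - 0.4(198) = 715.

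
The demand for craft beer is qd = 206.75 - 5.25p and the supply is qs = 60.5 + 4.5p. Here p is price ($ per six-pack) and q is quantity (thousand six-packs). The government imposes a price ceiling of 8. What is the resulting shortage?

Evaluating both curves at the ceiling price 8 gives qd = 164.75, qs = 96.5.
Shortage = qd - qs = 164.75 - 96.5 = 68.25.

Shortage = 68.25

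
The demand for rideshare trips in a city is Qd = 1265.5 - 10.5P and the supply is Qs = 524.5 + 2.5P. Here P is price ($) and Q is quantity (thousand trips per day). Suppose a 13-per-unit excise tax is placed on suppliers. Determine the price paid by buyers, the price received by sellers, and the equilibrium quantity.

Suppliers keep P_s = P_b - 13 per unit, so supply in terms of the buyer price is Qs = 492 + 2.5P_b.
Market clearing requires 1265.5 - 10.5P_b = 492 + 2.5P_b; hence 773.5 = 13P_b and P_b = 59.5.
Then P_s = 59.5 - 13 = 46.5 and Q = 1265.5 - 10.5(59.5) = 640.75.

P_b = 59.5, P_s = 46.5, Q = 640.75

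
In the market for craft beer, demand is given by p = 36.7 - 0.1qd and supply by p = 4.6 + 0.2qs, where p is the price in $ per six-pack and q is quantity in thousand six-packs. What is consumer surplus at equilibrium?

Consumer surplus = 572.45

In direct form, qd = 367 - 10p and qs = -23 + 5p.
Equating demand and supply, 367 - 10p = -23 + 5p gives 15p = 390, so p* = 26.
Plugging p* into demand: q* = 367 - 10(26) = 107.
Demand choke price (qd = 0): p = 367/10 = 36.7. Consumer surplus = ½ × (36.7 - 26) × 107 = 572.45.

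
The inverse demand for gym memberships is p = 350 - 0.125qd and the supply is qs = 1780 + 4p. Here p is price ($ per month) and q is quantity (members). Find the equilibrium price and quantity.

p* = 85, q* = 2120

Rewriting in direct form: qd = 2800 - 8p.
The market clears where 2800 - 8p = 1780 + 4p. Rearranging, 12p = 1020, hence p* = 85.
Substitute back: q* = 2800 - 8(85) = 2120.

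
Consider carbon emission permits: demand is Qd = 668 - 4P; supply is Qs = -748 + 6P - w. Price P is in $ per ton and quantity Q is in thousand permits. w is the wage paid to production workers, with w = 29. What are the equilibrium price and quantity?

P* = 144.5, Q* = 90

With w = 29, supply is Qs = -777 + 6P.
At equilibrium Qd = Qs, so 668 - 4P = -777 + 6P; collecting terms, 1445 = 10P and P* = 144.5.
Substitute back: Q* = 668 - 4(144.5) = 90.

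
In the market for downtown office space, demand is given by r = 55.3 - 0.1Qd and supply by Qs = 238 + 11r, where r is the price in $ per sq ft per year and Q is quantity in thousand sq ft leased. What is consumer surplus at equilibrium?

Inverting to quantity form: Qd = 553 - 10r.
The market clears where 553 - 10r = 238 + 11r. Rearranging, 21r = 315, hence r* = 15.
Plugging r* into demand: Q* = 553 - 10(15) = 403.
Demand choke price (Qd = 0): r = 553/10 = 55.3. Consumer surplus = ½ × (55.3 - 15) × 403 = 8120.45.

Consumer surplus = 8120.45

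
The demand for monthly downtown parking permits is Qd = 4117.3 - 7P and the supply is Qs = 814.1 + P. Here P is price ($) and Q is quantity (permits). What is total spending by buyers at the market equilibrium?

Total spending by buyers = 506628.3

Set Qd = Qs: 4117.3 - 7P = 814.1 + P, so 3303.2 = 8P and P* = 412.9.
Then Q* = 4117.3 - 7(412.9) = 1227.
Total spending by buyers = P* × Q* = 412.9 × 1227 = 506628.3.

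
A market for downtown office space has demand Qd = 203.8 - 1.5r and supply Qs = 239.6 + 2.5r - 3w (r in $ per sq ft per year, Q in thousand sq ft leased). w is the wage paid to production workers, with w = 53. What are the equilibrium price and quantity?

With w = 53, supply is Qs = 80.6 + 2.5r.
Equating demand and supply, 203.8 - 1.5r = 80.6 + 2.5r gives 4r = 123.2, so r* = 30.8.
From the demand curve, Q* = 203.8 - 1.5(30.8) = 157.6.

r* = 30.8, Q* = 157.6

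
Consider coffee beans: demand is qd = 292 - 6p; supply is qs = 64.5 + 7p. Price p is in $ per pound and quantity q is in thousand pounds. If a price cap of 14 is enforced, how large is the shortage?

Shortage = 45.5

With p fixed at 14, quantity demanded is 208 and quantity supplied is 162.5.
Shortage = qd - qs = 208 - 162.5 = 45.5.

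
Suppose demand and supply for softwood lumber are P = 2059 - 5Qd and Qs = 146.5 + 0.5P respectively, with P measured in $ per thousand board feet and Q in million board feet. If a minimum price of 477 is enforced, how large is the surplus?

Surplus = 68.6

Inverting to quantity form: Qd = 411.8 - 0.2P.
At P = 477: Qd = 316.4 and Qs = 385.
Surplus = Qs - Qd = 385 - 316.4 = 68.6.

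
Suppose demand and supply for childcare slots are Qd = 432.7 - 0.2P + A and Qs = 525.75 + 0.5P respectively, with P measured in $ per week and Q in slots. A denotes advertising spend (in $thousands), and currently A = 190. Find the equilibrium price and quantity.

With A = 190, demand is Qd = 622.7 - 0.2P.
Equating demand and supply, 622.7 - 0.2P = 525.75 + 0.5P gives 0.7P = 96.95, so P* = 138.5.
Then Q* = 622.7 - 0.2(138.5) = 595.

P* = 138.5, Q* = 595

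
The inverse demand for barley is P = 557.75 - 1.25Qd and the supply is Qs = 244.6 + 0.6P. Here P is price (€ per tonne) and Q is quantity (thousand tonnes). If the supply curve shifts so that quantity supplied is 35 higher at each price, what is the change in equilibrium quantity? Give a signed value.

ΔQ = 20

Rewriting in direct form: Qd = 446.2 - 0.8P.
The market clears where 446.2 - 0.8P = 244.6 + 0.6P. Rearranging, 1.4P = 201.6, hence P* = 144.
Then Q* = 446.2 - 0.8(144) = 331.
After the shift, supply is Qs = 279.6 + 0.6P.
New equilibrium: 166.6 = 1.4P, so P = 119 and Q = 351.
ΔQ = 351 - 331 = 20.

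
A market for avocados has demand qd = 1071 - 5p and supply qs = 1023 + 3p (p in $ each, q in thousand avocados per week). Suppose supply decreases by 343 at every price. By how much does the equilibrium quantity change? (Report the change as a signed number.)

Δq = -214.375

At equilibrium qd = qs, so 1071 - 5p = 1023 + 3p; collecting terms, 48 = 8p and p* = 6.
Then q* = 1071 - 5(6) = 1041.
After the shift, supply is qs = 680 + 3p.
The new intersection has 391 = 8p, i.e. p = 48.875, q = 826.625.
Δq = 826.625 - 1041 = -214.375.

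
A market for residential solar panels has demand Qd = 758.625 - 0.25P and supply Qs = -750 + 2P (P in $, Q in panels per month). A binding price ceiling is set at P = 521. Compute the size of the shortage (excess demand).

Shortage = 336.375

With P fixed at 521, quantity demanded is 628.375 and quantity supplied is 292.
Shortage = Qd - Qs = 628.375 - 292 = 336.375.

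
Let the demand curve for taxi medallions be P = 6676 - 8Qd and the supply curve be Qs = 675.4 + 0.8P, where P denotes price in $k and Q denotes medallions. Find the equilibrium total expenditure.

In direct form, Qd = 834.5 - 0.125P.
The market clears where 834.5 - 0.125P = 675.4 + 0.8P. Rearranging, 0.925P = 159.1, hence P* = 172.
Plugging P* into demand: Q* = 834.5 - 0.125(172) = 813.
Total expenditure = P* × Q* = 172 × 813 = 139836.

Total expenditure = 139836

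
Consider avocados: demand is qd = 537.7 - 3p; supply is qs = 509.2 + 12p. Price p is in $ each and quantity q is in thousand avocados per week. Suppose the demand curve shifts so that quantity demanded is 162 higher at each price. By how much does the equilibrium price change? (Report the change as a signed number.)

Set qd = qs: 537.7 - 3p = 509.2 + 12p, so 28.5 = 15p and p* = 1.9.
Plugging p* into demand: q* = 537.7 - 3(1.9) = 532.
After the shift, demand is qd = 699.7 - 3p.
New equilibrium: 190.5 = 15p, so p = 12.7 and q = 661.6.
Δp = 12.7 - 1.9 = 10.8.

Δp = 10.8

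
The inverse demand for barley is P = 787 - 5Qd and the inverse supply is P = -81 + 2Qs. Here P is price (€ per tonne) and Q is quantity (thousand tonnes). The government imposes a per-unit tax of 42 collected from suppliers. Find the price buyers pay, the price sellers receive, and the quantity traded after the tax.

P_b = 197, P_s = 155, Q = 118

Solving each curve for Q: Qd = 157.4 - 0.2P and Qs = 40.5 + 0.5P.
With a tax of 42 on suppliers, they supply based on the net price P_s = P_b - 42, so Qs = 19.5 + 0.5P_b.
Equate demand and the shifted supply: 157.4 - 0.2P_b = 19.5 + 0.5P_b, giving 0.7P_b = 137.9, so P_b = 197.
So P_s = 155 and the quantity traded is Q = 157.4 - 0.2(197) = 118.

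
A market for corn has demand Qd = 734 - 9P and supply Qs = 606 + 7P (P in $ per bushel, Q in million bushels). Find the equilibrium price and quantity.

P* = 8, Q* = 662

Set Qd = Qs: 734 - 9P = 606 + 7P, so 128 = 16P and P* = 8.
From the demand curve, Q* = 734 - 9(8) = 662.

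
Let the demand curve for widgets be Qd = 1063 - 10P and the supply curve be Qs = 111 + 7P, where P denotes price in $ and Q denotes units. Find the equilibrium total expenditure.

Total expenditure = 28168

The market clears where 1063 - 10P = 111 + 7P. Rearranging, 17P = 952, hence P* = 56.
Plugging P* into demand: Q* = 1063 - 10(56) = 503.
Total expenditure = P* × Q* = 56 × 503 = 28168.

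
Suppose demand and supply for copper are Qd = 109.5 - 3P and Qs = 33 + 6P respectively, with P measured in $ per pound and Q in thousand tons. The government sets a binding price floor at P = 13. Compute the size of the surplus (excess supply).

Surplus = 40.5

At P = 13: Qd = 70.5 and Qs = 111.
Surplus = Qs - Qd = 111 - 70.5 = 40.5.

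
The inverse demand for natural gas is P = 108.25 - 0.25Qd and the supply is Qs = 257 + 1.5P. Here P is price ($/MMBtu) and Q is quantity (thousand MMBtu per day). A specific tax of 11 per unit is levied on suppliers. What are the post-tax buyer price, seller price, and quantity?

P_b = 35, P_s = 24, Q = 293

Solving each curve for Q: Qd = 433 - 4P.
With a tax of 11 on suppliers, they supply based on the net price P_s = P_b - 11, so Qs = 240.5 + 1.5P_b.
Set Qd = Qs: 433 - 4P_b = 240.5 + 1.5P_b, so 192.5 = 5.5P_b and P_b = 35.
So P_s = 24 and the quantity traded is Q = 433 - 4(35) = 293.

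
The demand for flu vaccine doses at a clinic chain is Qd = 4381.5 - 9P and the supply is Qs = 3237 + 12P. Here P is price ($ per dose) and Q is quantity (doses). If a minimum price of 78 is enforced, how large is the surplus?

Surplus = 493.5

With P fixed at 78, quantity demanded is 3679.5 and quantity supplied is 4173.
Surplus = Qs - Qd = 4173 - 3679.5 = 493.5.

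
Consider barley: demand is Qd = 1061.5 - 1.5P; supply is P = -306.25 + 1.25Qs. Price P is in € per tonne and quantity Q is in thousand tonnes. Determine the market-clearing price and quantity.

P* = 355, Q* = 529

Inverting to quantity form: Qs = 245 + 0.8P.
At equilibrium Qd = Qs, so 1061.5 - 1.5P = 245 + 0.8P; collecting terms, 816.5 = 2.3P and P* = 355.
Substitute back: Q* = 1061.5 - 1.5(355) = 529.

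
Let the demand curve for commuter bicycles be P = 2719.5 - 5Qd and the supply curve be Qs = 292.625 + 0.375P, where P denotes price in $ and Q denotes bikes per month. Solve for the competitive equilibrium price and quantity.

P* = 437, Q* = 456.5

In direct form, Qd = 543.9 - 0.2P.
Equating demand and supply, 543.9 - 0.2P = 292.625 + 0.375P gives 0.575P = 251.275, so P* = 437.
Substitute back: Q* = 543.9 - 0.2(437) = 456.5.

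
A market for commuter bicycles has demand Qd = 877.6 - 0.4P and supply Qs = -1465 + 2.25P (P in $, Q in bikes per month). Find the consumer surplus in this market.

Consumer surplus = 343220

Set Qd = Qs: 877.6 - 0.4P = -1465 + 2.25P, so 2342.6 = 2.65P and P* = 884.
Then Q* = 877.6 - 0.4(884) = 524.
Demand choke price (Qd = 0): P = 877.6/0.4 = 2194. Consumer surplus = ½ × (2194 - 884) × 524 = 343220.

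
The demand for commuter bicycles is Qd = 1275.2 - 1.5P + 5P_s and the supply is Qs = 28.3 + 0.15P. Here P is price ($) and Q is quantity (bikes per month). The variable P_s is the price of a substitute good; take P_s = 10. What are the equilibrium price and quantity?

P* = 786, Q* = 146.2

With P_s = 10, demand is Qd = 1325.2 - 1.5P.
Set Qd = Qs: 1325.2 - 1.5P = 28.3 + 0.15P, so 1296.9 = 1.65P and P* = 786.
Then Q* = 1325.2 - 1.5(786) = 146.2.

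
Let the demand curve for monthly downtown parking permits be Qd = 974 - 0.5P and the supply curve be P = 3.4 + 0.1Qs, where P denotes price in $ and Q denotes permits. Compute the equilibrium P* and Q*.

Rewriting in direct form: Qs = -34 + 10P.
Equating demand and supply, 974 - 0.5P = -34 + 10P gives 10.5P = 1008, so P* = 96.
Substitute back: Q* = 974 - 0.5(96) = 926.

P* = 96, Q* = 926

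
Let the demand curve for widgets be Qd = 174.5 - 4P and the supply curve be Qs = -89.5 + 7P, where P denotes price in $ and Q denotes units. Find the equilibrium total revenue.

The market clears where 174.5 - 4P = -89.5 + 7P. Rearranging, 11P = 264, hence P* = 24.
Then Q* = 174.5 - 4(24) = 78.5.
Total revenue = P* × Q* = 24 × 78.5 = 1884.

Total revenue = 1884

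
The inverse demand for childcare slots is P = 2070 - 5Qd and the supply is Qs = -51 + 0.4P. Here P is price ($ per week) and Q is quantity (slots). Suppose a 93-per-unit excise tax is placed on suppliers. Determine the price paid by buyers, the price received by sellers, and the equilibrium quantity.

Solving each curve for Q: Qd = 414 - 0.2P.
The tax drives a wedge P_b - P_s = 93. Substituting P_s = P_b - 93 into supply: Qs = -88.2 + 0.4P_b.
Set Qd = Qs: 414 - 0.2P_b = -88.2 + 0.4P_b, so 502.2 = 0.6P_b and P_b = 837.
Then P_s = 837 - 93 = 744 and Q = 414 - 0.2(837) = 246.6.

P_b = 837, P_s = 744, Q = 246.6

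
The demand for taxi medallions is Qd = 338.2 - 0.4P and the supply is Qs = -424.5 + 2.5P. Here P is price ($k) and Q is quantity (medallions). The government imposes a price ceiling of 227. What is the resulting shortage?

Evaluating both curves at the ceiling price 227 gives Qd = 247.4, Qs = 143.
Shortage = Qd - Qs = 247.4 - 143 = 104.4.

Shortage = 104.4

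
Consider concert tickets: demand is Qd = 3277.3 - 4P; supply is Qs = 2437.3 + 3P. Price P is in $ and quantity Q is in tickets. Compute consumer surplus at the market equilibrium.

Consumer surplus = 978110.91125

At equilibrium Qd = Qs, so 3277.3 - 4P = 2437.3 + 3P; collecting terms, 840 = 7P and P* = 120.
Plugging P* into demand: Q* = 3277.3 - 4(120) = 2797.3.
Demand choke price (Qd = 0): P = 3277.3/4 = 819.325. Consumer surplus = ½ × (819.325 - 120) × 2797.3 = 978110.91125.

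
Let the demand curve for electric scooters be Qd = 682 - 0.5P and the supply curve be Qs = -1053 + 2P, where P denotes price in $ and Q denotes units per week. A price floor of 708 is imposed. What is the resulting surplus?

Surplus = 35

Evaluating both curves at the floor price 708 gives Qd = 328, Qs = 363.
Surplus = Qs - Qd = 363 - 328 = 35.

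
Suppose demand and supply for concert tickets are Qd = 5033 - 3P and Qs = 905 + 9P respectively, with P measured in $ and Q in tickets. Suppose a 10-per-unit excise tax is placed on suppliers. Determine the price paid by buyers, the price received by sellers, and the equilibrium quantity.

Suppliers keep P_s = P_b - 10 per unit, so supply in terms of the buyer price is Qs = 815 + 9P_b.
Equate demand and the shifted supply: 5033 - 3P_b = 815 + 9P_b, giving 12P_b = 4218, so P_b = 351.5.
Then P_s = 351.5 - 10 = 341.5 and Q = 5033 - 3(351.5) = 3978.5.

P_b = 351.5, P_s = 341.5, Q = 3978.5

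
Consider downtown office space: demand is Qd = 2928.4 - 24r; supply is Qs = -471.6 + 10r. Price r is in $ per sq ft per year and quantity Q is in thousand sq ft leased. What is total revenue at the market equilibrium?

Set Qd = Qs: 2928.4 - 24r = -471.6 + 10r, so 3400 = 34r and r* = 100.
Then Q* = 2928.4 - 24(100) = 528.4.
Total revenue = r* × Q* = 100 × 528.4 = 52840.

Total revenue = 52840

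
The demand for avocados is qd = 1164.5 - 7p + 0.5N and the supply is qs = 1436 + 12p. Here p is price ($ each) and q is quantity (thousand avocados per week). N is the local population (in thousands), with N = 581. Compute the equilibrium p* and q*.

p* = 1, q* = 1448

With N = 581, demand is qd = 1455 - 7p.
At equilibrium qd = qs, so 1455 - 7p = 1436 + 12p; collecting terms, 19 = 19p and p* = 1.
Substitute back: q* = 1455 - 7(1) = 1448.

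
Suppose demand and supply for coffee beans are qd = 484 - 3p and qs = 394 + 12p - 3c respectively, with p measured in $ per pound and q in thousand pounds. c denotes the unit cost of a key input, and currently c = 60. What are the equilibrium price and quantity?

With c = 60, supply is qs = 214 + 12p.
Set qd = qs: 484 - 3p = 214 + 12p, so 270 = 15p and p* = 18.
Substitute back: q* = 484 - 3(18) = 430.

p* = 18, q* = 430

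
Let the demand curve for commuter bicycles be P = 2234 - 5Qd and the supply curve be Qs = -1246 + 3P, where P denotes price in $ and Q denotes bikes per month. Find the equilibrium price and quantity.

P* = 529, Q* = 341

In direct form, Qd = 446.8 - 0.2P.
Equating demand and supply, 446.8 - 0.2P = -1246 + 3P gives 3.2P = 1692.8, so P* = 529.
Then Q* = 446.8 - 0.2(529) = 341.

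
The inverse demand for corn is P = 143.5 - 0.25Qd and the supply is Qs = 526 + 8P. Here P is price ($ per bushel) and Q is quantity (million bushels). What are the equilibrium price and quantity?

P* = 4, Q* = 558

Inverting to quantity form: Qd = 574 - 4P.
The market clears where 574 - 4P = 526 + 8P. Rearranging, 12P = 48, hence P* = 4.
Plugging P* into demand: Q* = 574 - 4(4) = 558.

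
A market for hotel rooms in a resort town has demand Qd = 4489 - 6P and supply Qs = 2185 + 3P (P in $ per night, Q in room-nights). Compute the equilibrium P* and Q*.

Equating demand and supply, 4489 - 6P = 2185 + 3P gives 9P = 2304, so P* = 256.
From the demand curve, Q* = 4489 - 6(256) = 2953.

P* = 256, Q* = 2953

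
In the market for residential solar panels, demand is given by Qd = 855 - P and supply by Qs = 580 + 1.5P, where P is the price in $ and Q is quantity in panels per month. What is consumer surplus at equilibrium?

Consumer surplus = 277512.5

The market clears where 855 - P = 580 + 1.5P. Rearranging, 2.5P = 275, hence P* = 110.
Substitute back: Q* = 855 - 110 = 745.
Demand choke price (Qd = 0): P = 855. Consumer surplus = ½ × (855 - 110) × 745 = 277512.5.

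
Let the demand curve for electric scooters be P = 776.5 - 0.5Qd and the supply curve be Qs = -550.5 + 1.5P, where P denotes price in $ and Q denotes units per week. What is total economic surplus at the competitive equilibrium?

Total surplus = 71867.25

Solving each curve for Q: Qd = 1553 - 2P.
At equilibrium Qd = Qs, so 1553 - 2P = -550.5 + 1.5P; collecting terms, 2103.5 = 3.5P and P* = 601.
From the demand curve, Q* = 1553 - 2(601) = 351.
Demand choke price = 776.5; supply choke price = 367. CS = ½(776.5 - 601)(351) = 30800.25; PS = ½(601 - 367)(351) = 41067. Total surplus = 71867.25.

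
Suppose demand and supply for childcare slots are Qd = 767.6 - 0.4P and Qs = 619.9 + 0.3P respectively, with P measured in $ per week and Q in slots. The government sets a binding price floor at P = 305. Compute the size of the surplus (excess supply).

With P fixed at 305, quantity demanded is 645.6 and quantity supplied is 711.4.
Surplus = Qs - Qd = 711.4 - 645.6 = 65.8.

Surplus = 65.8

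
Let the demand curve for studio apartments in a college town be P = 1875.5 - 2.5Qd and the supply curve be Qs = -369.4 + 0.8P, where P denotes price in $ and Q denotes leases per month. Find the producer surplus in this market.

Solving each curve for Q: Qd = 750.2 - 0.4P.
Equating demand and supply, 750.2 - 0.4P = -369.4 + 0.8P gives 1.2P = 1119.6, so P* = 933.
From the demand curve, Q* = 750.2 - 0.4(933) = 377.
Supply choke price (Qs = 0): P = 461.75. Producer surplus = ½ × (933 - 461.75) × 377 = 88830.625.

Producer surplus = 88830.625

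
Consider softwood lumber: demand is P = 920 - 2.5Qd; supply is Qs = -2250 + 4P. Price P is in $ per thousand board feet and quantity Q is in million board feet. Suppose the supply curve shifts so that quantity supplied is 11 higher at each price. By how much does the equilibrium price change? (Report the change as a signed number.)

ΔP = -2.5

Rewriting in direct form: Qd = 368 - 0.4P.
Set Qd = Qs: 368 - 0.4P = -2250 + 4P, so 2618 = 4.4P and P* = 595.
Substitute back: Q* = 368 - 0.4(595) = 130.
After the shift, supply is Qs = -2239 + 4P.
New equilibrium: 2607 = 4.4P, so P = 592.5 and Q = 131.
ΔP = 592.5 - 595 = -2.5.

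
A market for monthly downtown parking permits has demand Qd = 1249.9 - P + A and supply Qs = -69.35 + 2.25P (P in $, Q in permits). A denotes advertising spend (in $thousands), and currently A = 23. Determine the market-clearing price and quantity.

With A = 23, demand is Qd = 1272.9 - P.
At equilibrium Qd = Qs, so 1272.9 - P = -69.35 + 2.25P; collecting terms, 1342.25 = 3.25P and P* = 413.
Then Q* = 1272.9 - 413 = 859.9.

P* = 413, Q* = 859.9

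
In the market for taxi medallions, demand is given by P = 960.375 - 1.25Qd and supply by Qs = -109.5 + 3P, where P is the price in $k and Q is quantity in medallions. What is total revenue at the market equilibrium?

Solving each curve for Q: Qd = 768.3 - 0.8P.
At equilibrium Qd = Qs, so 768.3 - 0.8P = -109.5 + 3P; collecting terms, 877.8 = 3.8P and P* = 231.
Then Q* = 768.3 - 0.8(231) = 583.5.
Total revenue = P* × Q* = 231 × 583.5 = 134788.5.

Total revenue = 134788.5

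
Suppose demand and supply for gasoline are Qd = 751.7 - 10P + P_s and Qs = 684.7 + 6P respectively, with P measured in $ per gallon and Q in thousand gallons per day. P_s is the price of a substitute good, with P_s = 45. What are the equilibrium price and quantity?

With P_s = 45, demand is Qd = 796.7 - 10P.
Equating demand and supply, 796.7 - 10P = 684.7 + 6P gives 16P = 112, so P* = 7.
Plugging P* into demand: Q* = 796.7 - 10(7) = 726.7.

P* = 7, Q* = 726.7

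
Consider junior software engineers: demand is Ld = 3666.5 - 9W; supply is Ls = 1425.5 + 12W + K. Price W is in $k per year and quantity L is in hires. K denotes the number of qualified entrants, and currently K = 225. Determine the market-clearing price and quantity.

With K = 225, supply is Ls = 1650.5 + 12W.
Equating demand and supply, 3666.5 - 9W = 1650.5 + 12W gives 21W = 2016, so W* = 96.
Substitute back: L* = 3666.5 - 9(96) = 2802.5.

W* = 96, L* = 2802.5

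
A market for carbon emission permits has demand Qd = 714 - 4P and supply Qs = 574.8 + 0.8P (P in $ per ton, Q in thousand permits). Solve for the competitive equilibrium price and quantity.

Set Qd = Qs: 714 - 4P = 574.8 + 0.8P, so 139.2 = 4.8P and P* = 29.
From the demand curve, Q* = 714 - 4(29) = 598.

P* = 29, Q* = 598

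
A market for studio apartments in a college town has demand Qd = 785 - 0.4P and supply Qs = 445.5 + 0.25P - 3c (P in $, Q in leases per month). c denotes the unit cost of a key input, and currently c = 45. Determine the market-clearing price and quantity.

P* = 730, Q* = 493

With c = 45, supply is Qs = 310.5 + 0.25P.
At equilibrium Qd = Qs, so 785 - 0.4P = 310.5 + 0.25P; collecting terms, 474.5 = 0.65P and P* = 730.
Substitute back: Q* = 785 - 0.4(730) = 493.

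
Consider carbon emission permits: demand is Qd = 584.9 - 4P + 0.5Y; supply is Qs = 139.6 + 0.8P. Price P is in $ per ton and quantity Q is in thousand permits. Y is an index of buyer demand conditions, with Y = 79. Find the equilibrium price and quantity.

With Y = 79, demand is Qd = 624.4 - 4P.
Equating demand and supply, 624.4 - 4P = 139.6 + 0.8P gives 4.8P = 484.8, so P* = 101.
Plugging P* into demand: Q* = 624.4 - 4(101) = 220.4.

P* = 101, Q* = 220.4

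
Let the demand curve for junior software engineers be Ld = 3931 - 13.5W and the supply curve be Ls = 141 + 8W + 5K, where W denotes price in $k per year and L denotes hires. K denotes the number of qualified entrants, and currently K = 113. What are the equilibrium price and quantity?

W* = 150, L* = 1906

With K = 113, supply is Ls = 706 + 8W.
Equating demand and supply, 3931 - 13.5W = 706 + 8W gives 21.5W = 3225, so W* = 150.
Substitute back: L* = 3931 - 13.5(150) = 1906.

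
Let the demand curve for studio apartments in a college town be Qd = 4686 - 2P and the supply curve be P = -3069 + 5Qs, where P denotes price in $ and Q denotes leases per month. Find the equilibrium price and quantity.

Rewriting in direct form: Qs = 613.8 + 0.2P.
The market clears where 4686 - 2P = 613.8 + 0.2P. Rearranging, 2.2P = 4072.2, hence P* = 1851.
From the demand curve, Q* = 4686 - 2(1851) = 984.

P* = 1851, Q* = 984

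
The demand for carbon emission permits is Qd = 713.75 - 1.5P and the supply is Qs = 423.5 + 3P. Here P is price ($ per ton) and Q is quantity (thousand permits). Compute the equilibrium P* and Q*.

The market clears where 713.75 - 1.5P = 423.5 + 3P. Rearranging, 4.5P = 290.25, hence P* = 64.5.
Substitute back: Q* = 713.75 - 1.5(64.5) = 617.

P* = 64.5, Q* = 617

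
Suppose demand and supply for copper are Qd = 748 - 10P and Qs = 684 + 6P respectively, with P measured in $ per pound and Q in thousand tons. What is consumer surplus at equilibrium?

The market clears where 748 - 10P = 684 + 6P. Rearranging, 16P = 64, hence P* = 4.
From the demand curve, Q* = 748 - 10(4) = 708.
Demand choke price (Qd = 0): P = 748/10 = 74.8. Consumer surplus = ½ × (74.8 - 4) × 708 = 25063.2.

Consumer surplus = 25063.2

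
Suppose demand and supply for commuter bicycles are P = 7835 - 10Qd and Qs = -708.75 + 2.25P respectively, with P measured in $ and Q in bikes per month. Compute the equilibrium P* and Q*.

Rewriting in direct form: Qd = 783.5 - 0.1P.
Equating demand and supply, 783.5 - 0.1P = -708.75 + 2.25P gives 2.35P = 1492.25, so P* = 635.
Then Q* = 783.5 - 0.1(635) = 720.

P* = 635, Q* = 720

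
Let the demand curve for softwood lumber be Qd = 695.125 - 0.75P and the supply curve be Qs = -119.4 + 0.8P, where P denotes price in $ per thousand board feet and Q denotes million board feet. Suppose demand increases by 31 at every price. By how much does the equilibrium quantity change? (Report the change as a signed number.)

The market clears where 695.125 - 0.75P = -119.4 + 0.8P. Rearranging, 1.55P = 814.525, hence P* = 525.5.
Plugging P* into demand: Q* = 695.125 - 0.75(525.5) = 301.
After the shift, demand is Qd = 726.125 - 0.75P.
The new intersection has 845.525 = 1.55P, i.e. P = 545.5, Q = 317.
ΔQ = 317 - 301 = 16.

ΔQ = 16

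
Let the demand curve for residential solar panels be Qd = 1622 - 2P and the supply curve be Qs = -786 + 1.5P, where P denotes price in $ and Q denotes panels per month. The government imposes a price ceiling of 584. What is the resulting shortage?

With P fixed at 584, quantity demanded is 454 and quantity supplied is 90.
Shortage = Qd - Qs = 454 - 90 = 364.

Shortage = 364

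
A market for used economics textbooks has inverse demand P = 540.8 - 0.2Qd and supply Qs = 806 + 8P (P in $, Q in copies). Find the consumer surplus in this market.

Consumer surplus = 389667.6

Solving each curve for Q: Qd = 2704 - 5P.
Set Qd = Qs: 2704 - 5P = 806 + 8P, so 1898 = 13P and P* = 146.
Plugging P* into demand: Q* = 2704 - 5(146) = 1974.
Demand choke price (Qd = 0): P = 2704/5 = 540.8. Consumer surplus = ½ × (540.8 - 146) × 1974 = 389667.6.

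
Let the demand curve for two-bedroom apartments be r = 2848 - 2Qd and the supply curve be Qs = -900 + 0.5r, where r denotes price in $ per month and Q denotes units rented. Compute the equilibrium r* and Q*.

r* = 2324, Q* = 262

Rewriting in direct form: Qd = 1424 - 0.5r.
Equating demand and supply, 1424 - 0.5r = -900 + 0.5r gives r = 2324, so r* = 2324.
From the demand curve, Q* = 1424 - 0.5(2324) = 262.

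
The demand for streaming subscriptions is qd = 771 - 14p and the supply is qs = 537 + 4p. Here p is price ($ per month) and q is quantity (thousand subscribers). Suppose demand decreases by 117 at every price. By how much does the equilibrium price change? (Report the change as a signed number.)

Δp = -6.5

The market clears where 771 - 14p = 537 + 4p. Rearranging, 18p = 234, hence p* = 13.
Plugging p* into demand: q* = 771 - 14(13) = 589.
After the shift, demand is qd = 654 - 14p.
Re-solving, 18p = 117 gives p = 6.5 and q = 563.
Δp = 6.5 - 13 = -6.5.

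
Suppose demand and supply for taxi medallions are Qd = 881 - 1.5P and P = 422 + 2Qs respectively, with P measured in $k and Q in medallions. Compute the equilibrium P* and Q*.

P* = 546, Q* = 62

Inverting to quantity form: Qs = -211 + 0.5P.
Set Qd = Qs: 881 - 1.5P = -211 + 0.5P, so 1092 = 2P and P* = 546.
Then Q* = 881 - 1.5(546) = 62.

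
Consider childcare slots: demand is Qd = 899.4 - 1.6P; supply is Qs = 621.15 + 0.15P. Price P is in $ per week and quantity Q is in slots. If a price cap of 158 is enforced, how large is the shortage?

Shortage = 1.75

Evaluating both curves at the ceiling price 158 gives Qd = 646.6, Qs = 644.85.
Shortage = Qd - Qs = 646.6 - 644.85 = 1.75.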